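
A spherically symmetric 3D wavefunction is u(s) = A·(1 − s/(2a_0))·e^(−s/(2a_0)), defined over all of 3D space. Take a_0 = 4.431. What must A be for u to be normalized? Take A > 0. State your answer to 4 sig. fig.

A ≈ 0.02139

Require ∫ |u|² 4πs² ds = 1 over the whole domain.
The angular integral contributes 4π, leaving ∫₀^∞ s²|u|² ds.
With ∫₀^∞ s^4 e^(−αs) ds = 4!/α^5, ∫|u|² 4πs² ds = A²·(8·π·a_0^3).
So A² = (8·π·a_0^3)^(−1).
Substituting a_0 = 4.431 gives A² = 0.00045736, so A = 0.021386.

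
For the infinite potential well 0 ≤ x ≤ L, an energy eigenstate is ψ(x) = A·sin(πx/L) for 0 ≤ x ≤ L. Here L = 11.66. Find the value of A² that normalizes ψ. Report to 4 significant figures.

The normalization condition is ∫|ψ|² dx = 1 from 0 to L.
With ∫₀^L sin²(nπx/L) dx = L/2, ∫|ψ|² dx = A²·(L/2).
With L = 11.66: A² = 0.17153 and A = 0.41416.

A^2 ≈ 0.1715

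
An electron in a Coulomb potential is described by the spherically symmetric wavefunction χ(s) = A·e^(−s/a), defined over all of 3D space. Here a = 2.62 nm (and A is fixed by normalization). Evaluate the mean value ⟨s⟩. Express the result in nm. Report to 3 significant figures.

By definition ⟨s⟩ = ∫ s |χ(s)|² 4πs² ds.
Using ∫₀^∞ sⁿ e^(−αs) ds = n!/αⁿ⁺¹, the ratio of the moment integral to the normalization integral gives ⟨s⟩ = 3·a/2.
With a = 2.62, ⟨s⟩ = 3.930.

⟨s⟩ ≈ 3.93 nm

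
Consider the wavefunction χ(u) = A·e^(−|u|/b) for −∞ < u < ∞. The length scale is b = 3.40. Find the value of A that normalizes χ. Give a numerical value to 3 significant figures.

A ≈ 0.542

The normalization condition is ∫|χ|² du = 1 from −∞ to ∞.
With ∫₀^∞ u^0 e^(−αu) du = 0!/α^1, with χ = A·e^(−|u|/b), the integral evaluates to A²·[b].
Substituting b = 3.40 gives A² = 0.2941, so A = 0.5423.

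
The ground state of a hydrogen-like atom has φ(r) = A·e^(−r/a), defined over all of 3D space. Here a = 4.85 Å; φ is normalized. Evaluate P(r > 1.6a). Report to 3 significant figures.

P ≈ 0.380

Integrate the radial probability density 4πr²|φ|² over r > 1.6a.
The full normalization integral is A²·[π·a^3] = 1, fixing A².
Substituting u = r/a, A², 4π and the length scale all cancel in the ratio: P = ∫_{1.6}^{∞} u^2·e^(-2·u) du / ∫_{0}^{∞} u^2·e^(-2·u) du.
An antiderivative of u^2·e^(-2·u) is -(2·u^2 + 2·u + 1)·e^(-2·u)/4; evaluating from 1.6 to ∞ gives 233·e^(-16/5)/100, while the full integral is 1/4.
The region integral divided by the full integral gives P = 0.3799.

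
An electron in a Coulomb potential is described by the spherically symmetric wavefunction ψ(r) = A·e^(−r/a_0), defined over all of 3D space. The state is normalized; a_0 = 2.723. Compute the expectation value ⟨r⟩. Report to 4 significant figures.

By definition ⟨r⟩ = ∫ r |ψ(r)|² 4πr² dr.
The ratio of the moment integral to the normalization integral gives ⟨r⟩ = 3·a_0/2.
Putting a_0 = 2.723 gives 4.0845.

⟨r⟩ ≈ 4.085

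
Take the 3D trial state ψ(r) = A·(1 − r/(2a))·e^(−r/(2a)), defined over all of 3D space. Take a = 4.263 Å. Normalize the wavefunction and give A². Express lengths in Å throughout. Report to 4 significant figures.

A^2 ≈ 0.0005136 Å^(-3)

The normalization condition is ∫|ψ|² 4πr² dr = 1 from 0 to ∞.
In 3D with spherical symmetry the volume element is 4πr² dr.
Using ∫₀^∞ rⁿ e^(−αr) dr = n!/αⁿ⁺¹, carrying out the integral gives A² · 8·π·a^3.
Setting this equal to 1 gives A² = 1/(8·π·a^3).
Plugging in a = 4.263 yields A = 0.022662.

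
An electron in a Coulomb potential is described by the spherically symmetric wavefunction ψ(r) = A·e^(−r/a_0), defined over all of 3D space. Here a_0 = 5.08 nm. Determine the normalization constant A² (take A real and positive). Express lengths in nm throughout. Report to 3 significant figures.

Normalization requires ∫|ψ|² 4πr² dr = 1, integrated from 0 to ∞.
The angular integral contributes 4π, leaving ∫₀^∞ r²|ψ|² dr.
Carrying out the integral gives A² · π·a_0^3.
So A² = (π·a_0^3)^(−1).
Plugging in a_0 = 5.08 yields A = 0.04928.

A^2 ≈ 0.00243 nm^(-3)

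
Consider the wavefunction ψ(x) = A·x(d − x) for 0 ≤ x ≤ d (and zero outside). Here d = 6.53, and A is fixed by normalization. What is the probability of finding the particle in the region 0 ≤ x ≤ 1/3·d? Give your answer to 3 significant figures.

P ≈ 0.210

The probability is P = ∫ |ψ|² dx over [0, 1/3·d].
Since A² = 1/(d^5/30), this is the region integral divided by the full normalization integral.
Let u = x/d; then A² and the length scale cancel, so P = ∫_{0}^{1/3} u^2·(1 - u)^2 du ÷ ∫_{0}^{1} u^2·(1 - u)^2 du.
With ∫ u^2·(1 - u)^2 du = u^3·(6·u^2 - 15·u + 10)/30 + C, the region integral is 17/2430 and the full one is 1/30.
Taking the ratio, P = 17/81.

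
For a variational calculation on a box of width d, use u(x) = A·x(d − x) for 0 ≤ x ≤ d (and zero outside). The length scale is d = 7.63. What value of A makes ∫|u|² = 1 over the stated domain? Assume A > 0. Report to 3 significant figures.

A ≈ 0.0341

Require ∫ |u|² dx = 1 over the whole domain.
Carrying out the integral gives A² · d^5/30.
Setting this equal to 1 gives A² = 1/(d^5/30).
Plugging in d = 7.63 yields A = 0.03406.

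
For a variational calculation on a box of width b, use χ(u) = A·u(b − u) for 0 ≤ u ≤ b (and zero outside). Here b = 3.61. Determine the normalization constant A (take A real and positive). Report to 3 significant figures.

The normalization condition is ∫|χ|² du = 1 from 0 to b.
Expanding the polynomial and integrating term by term, the integral (without the A² prefactor) comes out to b^5/30.
Hence A² = 1/[b^5/30].
Substituting b = 3.61 gives A² = 0.04893, so A = 0.2212.

A ≈ 0.221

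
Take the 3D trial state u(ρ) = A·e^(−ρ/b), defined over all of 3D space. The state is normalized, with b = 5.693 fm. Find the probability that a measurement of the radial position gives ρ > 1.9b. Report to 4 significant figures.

P ≈ 0.2689

With dV = 4πρ²dρ, the probability is ∫|u|² dV over ρ > 1.9b.
A² is fixed by ∫₀^∞ 4πρ²|u|² dρ = 1, i.e. A² = (π·b^3)^(−1).
Substituting t = ρ/b, A², 4π and the length scale all cancel in the ratio: P = ∫_{1.9}^{∞} t^2·e^(-2·t) dt / ∫_{0}^{∞} t^2·e^(-2·t) dt.
Using ∫ t^2·e^(-2·t) dt = -(2·t^2 + 2·t + 1)·e^(-2·t)/4, the numerator is 601·e^(-19/5)/200 and the denominator is 1/4.
This evaluates to P = 0.26890.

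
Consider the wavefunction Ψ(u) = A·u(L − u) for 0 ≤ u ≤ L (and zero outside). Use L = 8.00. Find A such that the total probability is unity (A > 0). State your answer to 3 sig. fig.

A ≈ 0.0303

Require ∫ |Ψ|² du = 1 over the whole domain.
Expanding the polynomial and integrating term by term, carrying out the integral gives A² · L^5/30.
With L = 8.00: A² = 0.0009155 and A = 0.03026.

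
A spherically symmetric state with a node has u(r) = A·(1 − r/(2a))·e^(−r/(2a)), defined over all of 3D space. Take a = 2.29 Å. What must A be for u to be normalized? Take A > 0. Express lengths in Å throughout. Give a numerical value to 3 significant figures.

A ≈ 0.0576 Å^(-3/2)

The normalization condition is ∫|u|² 4πr² dr = 1 from 0 to ∞.
In 3D with spherical symmetry the volume element is 4πr² dr.
With ∫₀^∞ r^4 e^(−αr) dr = 4!/α^5, carrying out the integral gives A² · 8·π·a^3.
Plugging in a = 2.29 yields A = 0.05756.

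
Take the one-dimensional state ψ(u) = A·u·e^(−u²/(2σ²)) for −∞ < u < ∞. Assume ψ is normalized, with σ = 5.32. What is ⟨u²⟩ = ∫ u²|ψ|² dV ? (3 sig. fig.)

By definition ⟨u²⟩ = ∫ u^2 |ψ(u)|² du.
Differentiating ∫e^(−αu²) du = √(π/α) under α to get the higher moments, evaluating both integrals, ⟨u²⟩ = 3·σ^2/2.
Putting σ = 5.32 gives 42.45.

⟨u^2⟩ ≈ 42.5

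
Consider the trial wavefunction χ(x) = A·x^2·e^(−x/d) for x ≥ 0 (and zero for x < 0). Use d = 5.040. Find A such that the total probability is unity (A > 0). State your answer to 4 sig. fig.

We need A² ∫|f|² dx = 1, taking the integral from 0 to ∞.
Using ∫₀^∞ xⁿ e^(−αx) dx = n!/αⁿ⁺¹, carrying out the integral gives A² · 3·d^5/4.
With d = 5.040: A² = 0.00041000 and A = 0.020249.

A ≈ 0.02025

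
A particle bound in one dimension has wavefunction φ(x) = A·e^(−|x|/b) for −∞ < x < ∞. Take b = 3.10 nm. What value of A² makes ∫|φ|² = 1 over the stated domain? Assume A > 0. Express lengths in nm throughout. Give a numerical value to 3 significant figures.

Require ∫ |φ|² dx = 1 over the whole domain.
Recall ∫₀^∞ x^m e^(−x/β) dx = m!·β^(m+1), carrying out the integral gives A² · b.
Substituting b = 3.10 gives A² = 0.3226, so A = 0.5680.

A^2 ≈ 0.323 nm^(-1)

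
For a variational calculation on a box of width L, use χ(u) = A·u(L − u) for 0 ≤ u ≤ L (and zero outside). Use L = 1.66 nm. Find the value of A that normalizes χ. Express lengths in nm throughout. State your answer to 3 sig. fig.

Normalization requires ∫|χ|² du = 1, integrated from 0 to L.
Carrying out the integral gives A² · L^5/30.
Hence A² = 1/[L^5/30].
With L = 1.66: A² = 2.380 and A = 1.543.

A ≈ 1.54 nm^(-5/2)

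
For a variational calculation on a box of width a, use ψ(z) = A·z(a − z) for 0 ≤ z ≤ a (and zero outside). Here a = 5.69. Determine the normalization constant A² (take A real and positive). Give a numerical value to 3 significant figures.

A^2 ≈ 0.00503

The normalization condition is ∫|ψ|² dz = 1 from 0 to a.
With ψ = A·z(a − z), the integral evaluates to A²·[a^5/30].
With a = 5.69: A² = 0.005030 and A = 0.07092.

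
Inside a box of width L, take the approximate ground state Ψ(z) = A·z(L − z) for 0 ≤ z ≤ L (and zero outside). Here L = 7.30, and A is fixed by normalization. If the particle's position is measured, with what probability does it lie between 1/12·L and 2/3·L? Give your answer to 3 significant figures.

The probability is P = ∫ |Ψ|² dz over [1/12·L, 2/3·L].
With A² fixed by ∫|Ψ|² = 1, i.e. A² = (L^5/30)^(−1), substitute and integrate.
In terms of u = z/L (A² and the length scale cancel between numerator and denominator), P = [∫_{1/12}^{2/3} u^2·(1 - u)^2 du] / [∫_{0}^{1} u^2·(1 - u)^2 du].
With ∫ u^2·(1 - u)^2 du = u^3·(6·u^2 - 15·u + 10)/30 + C, the region integral is ≈ 0.026168 and the full one is 1/30.
Evaluating gives P = 0.7850.

P ≈ 0.785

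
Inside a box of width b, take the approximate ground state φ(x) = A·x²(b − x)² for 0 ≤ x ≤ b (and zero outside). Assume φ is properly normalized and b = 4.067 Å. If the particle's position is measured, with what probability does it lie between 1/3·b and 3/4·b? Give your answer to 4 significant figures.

P ≈ 0.8062

|φ|² is the probability density, so P = ∫_{1/3·b}^{3/4·b} |φ|² dx.
With A² fixed by ∫|φ|² = 1, i.e. A² = (b^9/630)^(−1), substitute and integrate.
In terms of u = x/b (A² and the length scale cancel between numerator and denominator), P = [∫_{1/3}^{3/4} u^4·(1 - u)^4 du] / [∫_{0}^{1} u^4·(1 - u)^4 du].
Using ∫ u^4·(1 - u)^4 du = u^5·(70·u^4 - 315·u^3 + 540·u^2 - 420·u + 126)/630, the numerator is ≈ 0.00127973 and the denominator is 1/630.
Taking the ratio, P = 0.80623.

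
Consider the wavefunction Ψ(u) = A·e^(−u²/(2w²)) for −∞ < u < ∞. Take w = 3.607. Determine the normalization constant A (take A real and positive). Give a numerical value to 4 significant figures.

A ≈ 0.3955

Require ∫ |Ψ|² du = 1 over the whole domain.
With ∫_{−∞}^{∞} u^(2m) e^(−αu²) du = (2m−1)!!·√π / (2^m α^(m+1/2)), carrying out the integral gives A² · √(π)·w.
Hence A² = 1/[√(π)·w].
With w = 3.607: A² = 0.15642 and A = 0.39549.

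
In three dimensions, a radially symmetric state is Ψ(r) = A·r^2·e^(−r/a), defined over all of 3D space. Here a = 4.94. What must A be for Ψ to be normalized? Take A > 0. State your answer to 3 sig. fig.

We need A² ∫|f|² 4πr² dr = 1, taking the integral from 0 to ∞.
(Spherical symmetry: dV = 4πr² dr.)
The integral (without the A² prefactor) comes out to 45·π·a^7/2.
Setting this equal to 1 gives A² = 1/(45·π·a^7/2).
With a = 4.94: A² = 1.971E-7 and A = 0.0004439.

A ≈ 0.000444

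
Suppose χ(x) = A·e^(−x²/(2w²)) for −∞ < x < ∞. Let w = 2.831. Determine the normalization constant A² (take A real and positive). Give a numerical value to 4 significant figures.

A^2 ≈ 0.1993

Require ∫ |χ|² dx = 1 over the whole domain.
Differentiating ∫e^(−αx²) dx = √(π/α) under α to get the higher moments, carrying out the integral gives A² · √(π)·w.
Substituting w = 2.831 gives A² = 0.19929, so A = 0.44642.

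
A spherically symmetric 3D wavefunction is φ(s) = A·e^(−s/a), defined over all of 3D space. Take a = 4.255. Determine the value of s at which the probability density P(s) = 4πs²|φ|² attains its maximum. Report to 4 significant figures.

Differentiate P(s) = 4πs²|φ|² with respect to s and set to zero.
This gives s = a.
With a = 4.255, the most probable radial distance is 4.2550.

s ≈ 4.255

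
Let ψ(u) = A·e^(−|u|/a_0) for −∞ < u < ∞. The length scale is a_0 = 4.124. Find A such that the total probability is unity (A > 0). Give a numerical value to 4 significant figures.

A ≈ 0.4924

Normalization requires ∫|ψ|² du = 1, integrated from −∞ to ∞.
Using ∫₀^∞ uⁿ e^(−αu) du = n!/αⁿ⁺¹, with ψ = A·e^(−|u|/a_0), the integral evaluates to A²·[a_0].
Plugging in a_0 = 4.124 yields A = 0.49243.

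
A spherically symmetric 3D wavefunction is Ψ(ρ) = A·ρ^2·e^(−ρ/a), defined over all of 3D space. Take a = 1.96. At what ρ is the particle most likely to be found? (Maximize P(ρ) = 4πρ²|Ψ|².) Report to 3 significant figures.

The maximum of P(ρ) = 4πρ²|Ψ|² occurs where its derivative vanishes.
Solving yields ρ = 3·a.
With a = 1.96, the most probable radial distance is 5.880.

ρ ≈ 5.88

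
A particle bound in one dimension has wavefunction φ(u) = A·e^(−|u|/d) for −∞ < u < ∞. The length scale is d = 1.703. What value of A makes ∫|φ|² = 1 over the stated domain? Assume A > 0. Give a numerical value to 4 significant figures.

We need A² ∫|f|² du = 1, taking the integral from −∞ to ∞.
Recall ∫₀^∞ u^m e^(−u/β) du = m!·β^(m+1), with φ = A·e^(−|u|/d), the integral evaluates to A²·[d].
Setting this equal to 1 gives A² = 1/(d).
With d = 1.703: A² = 0.58720 and A = 0.76629.

A ≈ 0.7663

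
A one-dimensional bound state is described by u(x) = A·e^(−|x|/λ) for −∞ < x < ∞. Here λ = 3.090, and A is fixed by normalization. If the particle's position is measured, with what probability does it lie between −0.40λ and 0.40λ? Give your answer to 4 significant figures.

The probability is P = ∫ |u|² dx over [−0.40λ, 0.40λ].
Since A² = 1/(λ), this is the region integral divided by the full normalization integral.
Both integrals are even about x = 0, so only the x ≥ 0 halves are needed (the factors of 2 cancel). Let t = x/λ; then A² and the length scale cancel, so P = ∫_{0}^{0.40} e^(-2·t) dt ÷ ∫_{0}^{∞} e^(-2·t) dt.
With ∫ e^(-2·t) dt = -e^(-2·t)/2 + C, the region integral is 1/2 - e^(-4/5)/2 and the full one is 1/2.
Evaluating gives P = 0.55067.

P ≈ 0.5507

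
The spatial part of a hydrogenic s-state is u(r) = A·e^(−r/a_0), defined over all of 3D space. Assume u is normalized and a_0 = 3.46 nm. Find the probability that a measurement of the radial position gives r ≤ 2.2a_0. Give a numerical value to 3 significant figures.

With dV = 4πr²dr, the probability is ∫|u|² dV over r ≤ 2.2a_0.
A² is fixed by ∫₀^∞ 4πr²|u|² dr = 1, i.e. A² = (π·a_0^3)^(−1).
Let t = r/a_0; then A², 4π and the length scale all cancel, so P = ∫_{0}^{2.2} t^2·e^(-2·t) dt ÷ ∫_{0}^{∞} t^2·e^(-2·t) dt.
Using ∫ t^2·e^(-2·t) dt = -(2·t^2 + 2·t + 1)·e^(-2·t)/4, the numerator is 1/4 - 377·e^(-22/5)/100 and the denominator is 1/4.
This evaluates to P = 0.8149.

P ≈ 0.815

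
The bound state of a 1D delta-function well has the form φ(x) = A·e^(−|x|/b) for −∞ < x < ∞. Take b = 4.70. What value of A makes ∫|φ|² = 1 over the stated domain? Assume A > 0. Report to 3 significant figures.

We need A² ∫|f|² dx = 1, taking the integral from −∞ to ∞.
With ∫₀^∞ x^0 e^(−αx) dx = 0!/α^1, ∫|φ|² dx = A²·(b).
Plugging in b = 4.70 yields A = 0.4613.

A ≈ 0.461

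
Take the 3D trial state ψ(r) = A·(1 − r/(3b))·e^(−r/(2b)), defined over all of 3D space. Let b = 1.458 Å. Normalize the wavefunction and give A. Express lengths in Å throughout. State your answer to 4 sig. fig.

A ≈ 0.1962 Å^(-3/2)

Require ∫ |ψ|² 4πr² dr = 1 over the whole domain.
In 3D with spherical symmetry the volume element is 4πr² dr.
Using ∫₀^∞ rⁿ e^(−αr) dr = n!/αⁿ⁺¹, carrying out the integral gives A² · 8·π·b^3/3.
Hence A² = 1/[8·π·b^3/3].
Plugging in b = 1.458 yields A = 0.19625.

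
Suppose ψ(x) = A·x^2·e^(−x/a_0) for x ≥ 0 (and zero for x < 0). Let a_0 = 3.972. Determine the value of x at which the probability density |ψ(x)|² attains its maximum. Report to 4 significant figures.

Set d/dx [|ψ(x)|²] = 0 and solve for x > 0.
Solving yields x = 2·a_0.
With a_0 = 3.972, the most probable position is 7.9440.

x ≈ 7.944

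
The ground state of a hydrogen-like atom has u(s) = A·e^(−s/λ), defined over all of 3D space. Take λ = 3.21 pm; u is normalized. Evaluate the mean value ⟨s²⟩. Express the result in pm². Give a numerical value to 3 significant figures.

⟨s^2⟩ ≈ 30.9 pm^2

⟨s²⟩ = ∫ s^2 |u|² 4πs² ds over the full domain.
Since the A² factors cancel between numerator and denominator, ⟨s²⟩ = 3·λ^2.
With λ = 3.21, ⟨s^2⟩ = 30.91.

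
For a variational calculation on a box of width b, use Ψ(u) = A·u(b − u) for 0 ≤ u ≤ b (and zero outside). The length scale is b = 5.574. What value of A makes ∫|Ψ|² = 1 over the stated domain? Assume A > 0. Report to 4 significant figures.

Require ∫ |Ψ|² du = 1 over the whole domain.
∫|Ψ|² du = A²·(b^5/30).
Setting this equal to 1 gives A² = 1/(b^5/30).
Plugging in b = 5.574 yields A = 0.074669.

A ≈ 0.07467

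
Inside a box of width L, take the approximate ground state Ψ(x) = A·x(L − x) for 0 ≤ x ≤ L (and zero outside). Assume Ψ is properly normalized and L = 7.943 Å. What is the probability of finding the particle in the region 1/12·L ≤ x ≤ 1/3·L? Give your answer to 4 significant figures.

P = ∫_{1/12·L}^{1/3·L} |Ψ(x)|² dx.
With A² fixed by ∫|Ψ|² = 1, i.e. A² = (L^5/30)^(−1), substitute and integrate.
Let u = x/L; then A² and the length scale cancel, so P = ∫_{1/12}^{1/3} u^2·(1 - u)^2 du ÷ ∫_{0}^{1} u^2·(1 - u)^2 du.
Using ∫ u^2·(1 - u)^2 du = u^3·(6·u^2 - 15·u + 10)/30, the numerator is ≈ 0.00682629 and the denominator is 1/30.
The result is P = 0.20479.

P ≈ 0.2048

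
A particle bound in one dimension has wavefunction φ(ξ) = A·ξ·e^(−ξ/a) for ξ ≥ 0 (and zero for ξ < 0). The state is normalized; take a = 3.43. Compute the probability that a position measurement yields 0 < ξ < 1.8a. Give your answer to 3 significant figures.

P ≈ 0.697

|φ|² is the probability density, so P = ∫_{0}^{1.8a} |φ|² dξ.
With A² fixed by ∫|φ|² = 1, i.e. A² = (a^3/4)^(−1), substitute and integrate.
In terms of u = ξ/a (A² and the length scale cancel between numerator and denominator), P = [∫_{0}^{1.8} u^2·e^(-2·u) du] / [∫_{0}^{∞} u^2·e^(-2·u) du].
An antiderivative of u^2·e^(-2·u) is -(2·u^2 + 2·u + 1)·e^(-2·u)/4; evaluating from 0 to 1.8 gives 1/4 - 277·e^(-18/5)/100, while the full integral is 1/4.
Taking the ratio, P = 0.6973.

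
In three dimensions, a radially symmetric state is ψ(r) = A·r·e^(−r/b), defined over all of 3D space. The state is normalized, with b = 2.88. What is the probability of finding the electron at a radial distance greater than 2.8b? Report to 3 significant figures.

P = ∫ |ψ|² 4πr² dr over r > 2.8b.
Normalization gives A² = 1/(3·π·b^5).
Substituting u = r/b, A², 4π and the length scale all cancel in the ratio: P = ∫_{2.8}^{∞} u^4·e^(-2·u) du / ∫_{0}^{∞} u^4·e^(-2·u) du.
Using ∫ u^4·e^(-2·u) du = -(u^4/2 + u^3 + 3·u^2/2 + 3·u/2 + 3/4)·e^(-2·u), the numerator is ≈ 0.25661 and the denominator is 3/4.
The region integral divided by the full integral gives P = 0.3422.

P ≈ 0.342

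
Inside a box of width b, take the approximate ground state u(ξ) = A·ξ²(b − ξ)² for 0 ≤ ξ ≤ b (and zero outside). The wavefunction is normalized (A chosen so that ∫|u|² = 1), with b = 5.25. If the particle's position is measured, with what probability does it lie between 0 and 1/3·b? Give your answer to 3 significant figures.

P = ∫_{0}^{1/3·b} |u(ξ)|² dξ.
The normalization integral ∫|u|²dξ over the whole domain equals b^9/630·A², and A² cancels in the ratio.
Let t = ξ/b; then A² and the length scale cancel, so P = ∫_{0}^{1/3} t^4·(1 - t)^4 dt ÷ ∫_{0}^{1} t^4·(1 - t)^4 dt.
With ∫ t^4·(1 - t)^4 dt = t^5·(70·t^4 - 315·t^3 + 540·t^2 - 420·t + 126)/630 + C, the region integral is ≈ 0.00022991 and the full one is 1/630.
Evaluating gives P = 0.1448.

P ≈ 0.145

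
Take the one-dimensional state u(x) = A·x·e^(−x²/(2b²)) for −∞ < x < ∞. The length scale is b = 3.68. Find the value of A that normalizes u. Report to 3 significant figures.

A ≈ 0.150

We need A² ∫|f|² dx = 1, taking the integral from −∞ to ∞.
Using the Gaussian integral ∫_{−∞}^{∞} e^(−αx²) dx = √(π/α), the integral (without the A² prefactor) comes out to √(π)·b^3/2.
So A² = (√(π)·b^3/2)^(−1).
Substituting b = 3.68 gives A² = 0.02264, so A = 0.1505.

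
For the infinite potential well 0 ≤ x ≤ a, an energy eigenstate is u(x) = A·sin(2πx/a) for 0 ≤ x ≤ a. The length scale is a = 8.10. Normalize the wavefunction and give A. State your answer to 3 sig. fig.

A ≈ 0.497

Normalization requires ∫|u|² dx = 1, integrated from 0 to a.
With ∫₀^a sin²(nπx/a) dx = a/2, with u = A·sin(2πx/a), the integral evaluates to A²·[a/2].
Hence A² = 1/[a/2].
With a = 8.10: A² = 0.2469 and A = 0.4969.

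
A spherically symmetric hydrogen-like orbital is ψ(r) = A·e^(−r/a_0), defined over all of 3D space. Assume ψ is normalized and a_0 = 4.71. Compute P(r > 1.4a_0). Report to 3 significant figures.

P ≈ 0.469

With dV = 4πr²dr, the probability is ∫|ψ|² dV over r > 1.4a_0.
Normalization gives A² = 1/(π·a_0^3).
Let u = r/a_0; then A², 4π and the length scale all cancel, so P = ∫_{1.4}^{∞} u^2·e^(-2·u) du ÷ ∫_{0}^{∞} u^2·e^(-2·u) du.
With ∫ u^2·e^(-2·u) du = -(2·u^2 + 2·u + 1)·e^(-2·u)/4 + C, the region integral is 193·e^(-14/5)/100 and the full one is 1/4.
Taking the ratio yields P = 0.4695.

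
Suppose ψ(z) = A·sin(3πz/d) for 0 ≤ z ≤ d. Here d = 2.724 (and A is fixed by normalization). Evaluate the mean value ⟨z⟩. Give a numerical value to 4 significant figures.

The expectation value is the |ψ|²-weighted average of z: ∫ z|ψ|² dz.
Using sin²θ = (1 − cos 2θ)/2, since the A² factors cancel between numerator and denominator, ⟨z⟩ = d/2.
With d = 2.724, ⟨z⟩ = 1.3620.

⟨z⟩ ≈ 1.362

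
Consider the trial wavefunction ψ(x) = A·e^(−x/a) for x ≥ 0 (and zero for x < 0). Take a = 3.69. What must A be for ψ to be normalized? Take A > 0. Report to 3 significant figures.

A ≈ 0.736

Normalization requires ∫|ψ|² dx = 1, integrated from 0 to ∞.
With ∫₀^∞ x^0 e^(−αx) dx = 0!/α^1, the integral (without the A² prefactor) comes out to a/2.
Setting this equal to 1 gives A² = 1/(a/2).
With a = 3.69: A² = 0.5420 and A = 0.7362.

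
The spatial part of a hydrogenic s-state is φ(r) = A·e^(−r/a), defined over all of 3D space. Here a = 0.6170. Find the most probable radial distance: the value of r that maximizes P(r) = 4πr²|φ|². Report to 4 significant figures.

Set d/dr [P(r) = 4πr²|φ|²] = 0 and solve for r > 0.
This gives r = a.
With a = 0.6170, the most probable radial distance is 0.61700.

r ≈ 0.6170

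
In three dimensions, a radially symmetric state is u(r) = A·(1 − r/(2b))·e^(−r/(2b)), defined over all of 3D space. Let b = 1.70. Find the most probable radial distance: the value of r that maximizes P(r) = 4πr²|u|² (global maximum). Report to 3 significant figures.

Differentiate P(r) = 4πr²|u|² with respect to r and set to zero.
Solving yields r = b·(√(5) + 3).
With b = 1.70, the most probable radial distance is 8.901.

r ≈ 8.90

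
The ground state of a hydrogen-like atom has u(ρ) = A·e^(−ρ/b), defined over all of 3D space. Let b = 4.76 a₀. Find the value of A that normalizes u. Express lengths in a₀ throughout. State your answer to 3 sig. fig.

A ≈ 0.0543 a₀^(-3/2)

The normalization condition is ∫|u|² 4πρ² dρ = 1 from 0 to ∞.
(Spherical symmetry: dV = 4πρ² dρ.)
Recall ∫₀^∞ ρ^m e^(−ρ/β) dρ = m!·β^(m+1), with u = A·e^(−ρ/b), the integral evaluates to A²·[π·b^3].
So A² = (π·b^3)^(−1).
With b = 4.76: A² = 0.002951 and A = 0.05433.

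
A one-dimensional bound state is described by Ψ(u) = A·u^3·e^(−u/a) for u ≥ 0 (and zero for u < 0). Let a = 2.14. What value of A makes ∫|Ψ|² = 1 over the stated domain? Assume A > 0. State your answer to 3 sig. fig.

A ≈ 0.0294

Normalization requires ∫|Ψ|² du = 1, integrated from 0 to ∞.
With ∫₀^∞ u^6 e^(−αu) du = 6!/α^7, ∫|Ψ|² du = A²·(45·a^7/8).
Setting this equal to 1 gives A² = 1/(45·a^7/8).
With a = 2.14: A² = 0.0008649 and A = 0.02941.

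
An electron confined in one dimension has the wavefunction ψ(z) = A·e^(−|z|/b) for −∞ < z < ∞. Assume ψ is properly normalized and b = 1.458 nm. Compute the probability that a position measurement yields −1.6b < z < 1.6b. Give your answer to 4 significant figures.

P = ∫_{−1.6b}^{1.6b} |ψ(z)|² dz.
With A² fixed by ∫|ψ|² = 1, i.e. A² = (b)^(−1), substitute and integrate.
Both integrals are even about z = 0, so only the z ≥ 0 halves are needed (the factors of 2 cancel). In terms of u = z/b (A² and the length scale cancel between numerator and denominator), P = [∫_{0}^{1.6} e^(-2·u) du] / [∫_{0}^{∞} e^(-2·u) du].
Using ∫ e^(-2·u) du = -e^(-2·u)/2, the numerator is 1/2 - e^(-16/5)/2 and the denominator is 1/2.
Taking the ratio, P = 0.95924.

P ≈ 0.9592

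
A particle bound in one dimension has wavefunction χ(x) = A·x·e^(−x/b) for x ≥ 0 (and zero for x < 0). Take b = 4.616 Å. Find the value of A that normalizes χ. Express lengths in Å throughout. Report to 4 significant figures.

A ≈ 0.2017 Å^(-3/2)

Require ∫ |χ|² dx = 1 over the whole domain.
With ∫₀^∞ x^2 e^(−αx) dx = 2!/α^3, with χ = A·x·e^(−x/b), the integral evaluates to A²·[b^3/4].
So A² = (b^3/4)^(−1).
Substituting b = 4.616 gives A² = 0.040669, so A = 0.20167.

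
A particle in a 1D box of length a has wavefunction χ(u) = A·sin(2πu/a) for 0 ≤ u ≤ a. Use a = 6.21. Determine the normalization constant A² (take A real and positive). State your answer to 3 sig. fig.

A^2 ≈ 0.322

The normalization condition is ∫|χ|² du = 1 from 0 to a.
With ∫₀^a sin²(nπu/a) du = a/2, carrying out the integral gives A² · a/2.
Setting this equal to 1 gives A² = 1/(a/2).
With a = 6.21: A² = 0.3221 and A = 0.5675.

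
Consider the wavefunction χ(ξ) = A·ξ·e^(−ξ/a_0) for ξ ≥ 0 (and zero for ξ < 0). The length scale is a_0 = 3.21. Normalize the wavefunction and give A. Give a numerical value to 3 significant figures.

Normalization requires ∫|χ|² dξ = 1, integrated from 0 to ∞.
With ∫₀^∞ ξ^2 e^(−αξ) dξ = 2!/α^3, ∫|χ|² dξ = A²·(a_0^3/4).
Hence A² = 1/[a_0^3/4].
Substituting a_0 = 3.21 gives A² = 0.1209, so A = 0.3478.

A ≈ 0.348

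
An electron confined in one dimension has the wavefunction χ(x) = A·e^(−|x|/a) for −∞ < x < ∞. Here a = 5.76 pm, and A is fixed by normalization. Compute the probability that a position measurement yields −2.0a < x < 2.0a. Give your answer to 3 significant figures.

P ≈ 0.982

P = ∫_{−2.0a}^{2.0a} |χ(x)|² dx.
With A² fixed by ∫|χ|² = 1, i.e. A² = (a)^(−1), substitute and integrate.
By symmetry take twice the x ≥ 0 contribution in numerator and denominator; the 2's cancel. Substituting u = x/a, A² and the length scale cancel in the ratio: P = ∫_{0}^{2.0} e^(-2·u) du / ∫_{0}^{∞} e^(-2·u) du.
With ∫ e^(-2·u) du = -e^(-2·u)/2 + C, the region integral is 1/2 - e^(-4)/2 and the full one is 1/2.
The result is P = 0.9817.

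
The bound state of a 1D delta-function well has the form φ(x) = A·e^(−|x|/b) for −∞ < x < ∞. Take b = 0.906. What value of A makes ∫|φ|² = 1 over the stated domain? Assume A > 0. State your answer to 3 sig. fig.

We need A² ∫|f|² dx = 1, taking the integral from −∞ to ∞.
With ∫₀^∞ x^0 e^(−αx) dx = 0!/α^1, the integral (without the A² prefactor) comes out to b.
Hence A² = 1/[b].
Substituting b = 0.906 gives A² = 1.104, so A = 1.051.

A ≈ 1.05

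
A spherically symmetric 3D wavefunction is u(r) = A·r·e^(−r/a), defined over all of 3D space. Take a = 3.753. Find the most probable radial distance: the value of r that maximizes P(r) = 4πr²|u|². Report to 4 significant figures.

r ≈ 7.506

Differentiate P(r) = 4πr²|u|² with respect to r and set to zero.
This gives r = 2·a.
With a = 3.753, the most probable radial distance is 7.5060.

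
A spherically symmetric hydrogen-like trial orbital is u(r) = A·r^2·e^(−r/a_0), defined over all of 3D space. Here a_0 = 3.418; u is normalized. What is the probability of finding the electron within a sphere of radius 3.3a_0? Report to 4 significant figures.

With dV = 4πr²dr, the probability is ∫|u|² dV over r ≤ 3.3a_0.
Normalization gives A² = 1/(45·π·a_0^7/2).
Substituting t = r/a_0, A², 4π and the length scale all cancel in the ratio: P = ∫_{0}^{3.3} t^6·e^(-2·t) dt / ∫_{0}^{∞} t^6·e^(-2·t) dt.
An antiderivative of t^6·e^(-2·t) is -(4·t^6 + 12·t^5 + 30·t^4 + 60·t^3 + 90·t^2 + 90·t + 45)·e^(-2·t)/8; evaluating from 0 to 3.3 gives ≈ 2.75153, while the full integral is 45/8.
The region integral divided by the full integral gives P = 0.48916.

P ≈ 0.4892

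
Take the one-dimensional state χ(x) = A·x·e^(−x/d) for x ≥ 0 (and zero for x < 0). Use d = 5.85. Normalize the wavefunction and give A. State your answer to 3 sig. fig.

We need A² ∫|f|² dx = 1, taking the integral from 0 to ∞.
∫|χ|² dx = A²·(d^3/4).
Plugging in d = 5.85 yields A = 0.1414.

A ≈ 0.141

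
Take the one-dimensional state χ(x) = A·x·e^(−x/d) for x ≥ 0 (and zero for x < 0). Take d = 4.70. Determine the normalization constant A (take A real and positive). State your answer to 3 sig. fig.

A ≈ 0.196

We need A² ∫|f|² dx = 1, taking the integral from 0 to ∞.
With χ = A·x·e^(−x/d), the integral evaluates to A²·[d^3/4].
Hence A² = 1/[d^3/4].
Substituting d = 4.70 gives A² = 0.03853, so A = 0.1963.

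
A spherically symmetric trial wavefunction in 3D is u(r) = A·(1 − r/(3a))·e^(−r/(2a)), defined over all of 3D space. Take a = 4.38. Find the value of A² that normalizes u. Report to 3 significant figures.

Require ∫ |u|² 4πr² dr = 1 over the whole domain.
With u = A·(1 − r/(3a))·e^(−r/(2a)), the integral evaluates to A²·[8·π·a^3/3].
With a = 4.38: A² = 0.001421 and A = 0.03769.

A^2 ≈ 0.00142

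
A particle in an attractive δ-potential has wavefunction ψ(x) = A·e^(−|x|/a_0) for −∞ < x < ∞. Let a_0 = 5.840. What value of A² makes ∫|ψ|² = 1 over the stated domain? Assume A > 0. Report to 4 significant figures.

Normalization requires ∫|ψ|² dx = 1, integrated from −∞ to ∞.
With ∫₀^∞ x^0 e^(−αx) dx = 0!/α^1, carrying out the integral gives A² · a_0.
Setting this equal to 1 gives A² = 1/(a_0).
Plugging in a_0 = 5.840 yields A = 0.41380.

A^2 ≈ 0.1712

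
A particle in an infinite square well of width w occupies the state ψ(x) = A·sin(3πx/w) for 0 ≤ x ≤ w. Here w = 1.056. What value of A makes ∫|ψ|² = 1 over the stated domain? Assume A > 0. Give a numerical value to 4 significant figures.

A ≈ 1.376

Require ∫ |ψ|² dx = 1 over the whole domain.
With ψ = A·sin(3πx/w), the integral evaluates to A²·[w/2].
So A² = (w/2)^(−1).
Plugging in w = 1.056 yields A = 1.3762.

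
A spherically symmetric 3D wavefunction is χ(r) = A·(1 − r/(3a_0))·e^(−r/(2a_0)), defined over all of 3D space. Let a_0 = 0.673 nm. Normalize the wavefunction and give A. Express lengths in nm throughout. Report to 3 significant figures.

A ≈ 0.626 nm^(-3/2)

The normalization condition is ∫|χ|² 4πr² dr = 1 from 0 to ∞.
∫|χ|² 4πr² dr = A²·(8·π·a_0^3/3).
Plugging in a_0 = 0.673 yields A = 0.6258.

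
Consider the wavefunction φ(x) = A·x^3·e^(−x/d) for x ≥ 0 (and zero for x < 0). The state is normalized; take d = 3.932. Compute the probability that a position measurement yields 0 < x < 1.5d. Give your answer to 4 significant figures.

P ≈ 0.03351

The probability is P = ∫ |φ|² dx over [0, 1.5d].
The normalization integral ∫|φ|²dx over the whole domain equals 45·d^7/8·A², and A² cancels in the ratio.
In terms of u = x/d (A² and the length scale cancel between numerator and denominator), P = [∫_{0}^{1.5} u^6·e^(-2·u) du] / [∫_{0}^{∞} u^6·e^(-2·u) du].
With ∫ u^6·e^(-2·u) du = -(4·u^6 + 12·u^5 + 30·u^4 + 60·u^3 + 90·u^2 + 90·u + 45)·e^(-2·u)/8 + C, the region integral is ≈ 0.188486 and the full one is 45/8.
The result is P = 0.033509.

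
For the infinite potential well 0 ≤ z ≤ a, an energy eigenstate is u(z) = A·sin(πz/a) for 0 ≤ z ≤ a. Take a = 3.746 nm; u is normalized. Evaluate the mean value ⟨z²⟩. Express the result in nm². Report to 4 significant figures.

⟨z^2⟩ ≈ 3.967 nm^2

⟨z²⟩ = ∫ z^2 |u|² dz over the full domain.
With ∫₀^a sin²(nπz/a) dz = a/2, evaluating both integrals, ⟨z²⟩ = -a^2/(2·π^2) + a^2/3.
Putting a = 3.746 gives 3.9666.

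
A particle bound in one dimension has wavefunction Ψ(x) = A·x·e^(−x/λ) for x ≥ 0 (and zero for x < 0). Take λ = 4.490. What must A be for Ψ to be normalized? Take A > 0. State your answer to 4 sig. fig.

The normalization condition is ∫|Ψ|² dx = 1 from 0 to ∞.
∫|Ψ|² dx = A²·(λ^3/4).
Setting this equal to 1 gives A² = 1/(λ^3/4).
With λ = 4.490: A² = 0.044190 and A = 0.21021.

A ≈ 0.2102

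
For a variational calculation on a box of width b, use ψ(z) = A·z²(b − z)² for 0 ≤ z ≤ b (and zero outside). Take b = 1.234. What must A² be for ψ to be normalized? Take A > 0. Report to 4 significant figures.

A^2 ≈ 94.95

The normalization condition is ∫|ψ|² dz = 1 from 0 to b.
Carrying out the integral gives A² · b^9/630.
Substituting b = 1.234 gives A² = 94.952, so A = 9.7443.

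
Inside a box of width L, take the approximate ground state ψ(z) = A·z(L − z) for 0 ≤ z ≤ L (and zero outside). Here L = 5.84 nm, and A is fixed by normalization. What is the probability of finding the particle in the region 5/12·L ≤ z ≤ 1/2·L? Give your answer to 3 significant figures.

|ψ|² is the probability density, so P = ∫_{5/12·L}^{1/2·L} |ψ|² dz.
With A² fixed by ∫|ψ|² = 1, i.e. A² = (L^5/30)^(−1), substitute and integrate.
In terms of u = z/L (A² and the length scale cancel between numerator and denominator), P = [∫_{5/12}^{1/2} u^2·(1 - u)^2 du] / [∫_{0}^{1} u^2·(1 - u)^2 du].
An antiderivative of u^2·(1 - u)^2 is u^3·(6·u^2 - 15·u + 10)/30; evaluating from 5/12 to 1/2 gives ≈ 0.0051127, while the full integral is 1/30.
This works out to P = 0.1534.

P ≈ 0.153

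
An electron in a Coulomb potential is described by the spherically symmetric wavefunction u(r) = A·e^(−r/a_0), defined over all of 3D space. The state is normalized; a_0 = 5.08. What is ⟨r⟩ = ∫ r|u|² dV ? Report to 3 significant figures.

⟨r⟩ ≈ 7.62

⟨r⟩ = ∫ r |u|² 4πr² dr over the full domain.
The ratio of the moment integral to the normalization integral gives ⟨r⟩ = 3·a_0/2.
With a_0 = 5.08, ⟨r⟩ = 7.620.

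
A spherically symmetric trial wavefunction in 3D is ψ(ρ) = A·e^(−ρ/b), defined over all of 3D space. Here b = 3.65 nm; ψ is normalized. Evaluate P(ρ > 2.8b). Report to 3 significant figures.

P = ∫ |ψ|² 4πρ² dρ over ρ > 2.8b.
The full normalization integral is A²·[π·b^3] = 1, fixing A².
Let u = ρ/b; then A², 4π and the length scale all cancel, so P = ∫_{2.8}^{∞} u^2·e^(-2·u) du ÷ ∫_{0}^{∞} u^2·e^(-2·u) du.
An antiderivative of u^2·e^(-2·u) is -(2·u^2 + 2·u + 1)·e^(-2·u)/4; evaluating from 2.8 to ∞ gives 557·e^(-28/5)/100, while the full integral is 1/4.
The region integral divided by the full integral gives P = 0.08239.

P ≈ 0.0824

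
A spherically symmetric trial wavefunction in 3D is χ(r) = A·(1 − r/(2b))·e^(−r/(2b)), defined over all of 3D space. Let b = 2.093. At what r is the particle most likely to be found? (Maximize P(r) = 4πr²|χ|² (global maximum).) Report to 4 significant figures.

Differentiate P(r) = 4πr²|χ|² with respect to r and set to zero.
Solving yields r = b·(√(5) + 3).
With b = 2.093, the most probable radial distance is 10.959.

r ≈ 10.96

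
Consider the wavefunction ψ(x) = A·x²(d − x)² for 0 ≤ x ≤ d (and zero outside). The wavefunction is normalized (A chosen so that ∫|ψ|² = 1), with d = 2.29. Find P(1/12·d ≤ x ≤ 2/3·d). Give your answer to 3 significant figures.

P ≈ 0.855

|ψ|² is the probability density, so P = ∫_{1/12·d}^{2/3·d} |ψ|² dx.
Since A² = 1/(d^9/630), this is the region integral divided by the full normalization integral.
Substituting u = x/d, A² and the length scale cancel in the ratio: P = ∫_{1/12}^{2/3} u^4·(1 - u)^4 du / ∫_{0}^{1} u^4·(1 - u)^4 du.
Using ∫ u^4·(1 - u)^4 du = u^5·(70·u^4 - 315·u^3 + 540·u^2 - 420·u + 126)/630, the numerator is ≈ 0.0013568 and the denominator is 1/630.
The result is P = 0.8548.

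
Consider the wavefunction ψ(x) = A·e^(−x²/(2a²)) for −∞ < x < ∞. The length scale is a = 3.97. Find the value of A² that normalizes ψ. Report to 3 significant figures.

A^2 ≈ 0.142

Normalization requires ∫|ψ|² dx = 1, integrated from −∞ to ∞.
Differentiating ∫e^(−αx²) dx = √(π/α) under α to get the higher moments, ∫|ψ|² dx = A²·(√(π)·a).
Plugging in a = 3.97 yields A = 0.3770.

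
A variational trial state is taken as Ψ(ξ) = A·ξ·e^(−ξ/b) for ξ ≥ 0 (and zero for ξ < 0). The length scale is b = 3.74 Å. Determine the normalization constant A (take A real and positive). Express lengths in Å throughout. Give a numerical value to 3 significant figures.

Require ∫ |Ψ|² dξ = 1 over the whole domain.
∫|Ψ|² dξ = A²·(b^3/4).
Setting this equal to 1 gives A² = 1/(b^3/4).
With b = 3.74: A² = 0.07646 and A = 0.2765.

A ≈ 0.277 Å^(-3/2)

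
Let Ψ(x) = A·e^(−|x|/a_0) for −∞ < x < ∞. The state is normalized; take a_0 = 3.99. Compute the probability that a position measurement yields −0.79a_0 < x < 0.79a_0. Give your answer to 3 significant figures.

P = ∫_{−0.79a_0}^{0.79a_0} |Ψ(x)|² dx.
Since A² = 1/(a_0), this is the region integral divided by the full normalization integral.
Both integrals are even about x = 0, so only the x ≥ 0 halves are needed (the factors of 2 cancel). In terms of u = x/a_0 (A² and the length scale cancel between numerator and denominator), P = [∫_{0}^{0.79} e^(-2·u) du] / [∫_{0}^{∞} e^(-2·u) du].
Using ∫ e^(-2·u) du = -e^(-2·u)/2, the numerator is 1/2 - e^(-79/50)/2 and the denominator is 1/2.
This works out to P = 0.7940.

P ≈ 0.794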